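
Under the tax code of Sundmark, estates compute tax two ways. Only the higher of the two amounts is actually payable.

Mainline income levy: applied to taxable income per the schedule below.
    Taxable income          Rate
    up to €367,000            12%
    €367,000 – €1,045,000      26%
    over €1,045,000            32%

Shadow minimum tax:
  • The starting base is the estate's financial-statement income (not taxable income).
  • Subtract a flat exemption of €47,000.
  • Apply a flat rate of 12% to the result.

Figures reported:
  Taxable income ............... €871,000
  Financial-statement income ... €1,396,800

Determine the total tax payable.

Shadow minimum tax:
  Base (financial-statement income): €1,396,800
  Less exemption €47,000 → base €1,349,800
  €1,349,800 × 12% = €161,976

Mainline income levy:
  €367,000 × 12% = €44,040
  €504,000 × 26% = €131,040
  → €175,080

€175,080 > €161,976, so the mainline income levy governs.

€175,080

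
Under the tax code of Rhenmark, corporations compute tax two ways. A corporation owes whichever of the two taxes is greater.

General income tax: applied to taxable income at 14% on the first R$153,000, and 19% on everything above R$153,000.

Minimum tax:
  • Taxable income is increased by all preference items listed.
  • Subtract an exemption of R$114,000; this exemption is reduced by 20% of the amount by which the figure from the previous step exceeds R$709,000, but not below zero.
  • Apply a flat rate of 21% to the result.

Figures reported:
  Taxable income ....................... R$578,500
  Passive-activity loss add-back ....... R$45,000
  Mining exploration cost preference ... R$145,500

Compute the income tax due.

R$140,070

Minimum tax:
  Adjusted income: R$578,500 + R$45,000 + R$145,500 = R$769,000
  Exemption: R$114,000 − 20% × (R$769,000 − R$709,000) = R$114,000 − R$12,000 = R$102,000
  Base: R$769,000 − R$102,000 = R$667,000
  R$667,000 × 21% = R$140,070

General income tax:
  R$153,000 × 14% = R$21,420
  R$425,500 × 19% = R$80,845
  → R$102,265

R$140,070 > R$102,265, so the minimum tax is the binding amount.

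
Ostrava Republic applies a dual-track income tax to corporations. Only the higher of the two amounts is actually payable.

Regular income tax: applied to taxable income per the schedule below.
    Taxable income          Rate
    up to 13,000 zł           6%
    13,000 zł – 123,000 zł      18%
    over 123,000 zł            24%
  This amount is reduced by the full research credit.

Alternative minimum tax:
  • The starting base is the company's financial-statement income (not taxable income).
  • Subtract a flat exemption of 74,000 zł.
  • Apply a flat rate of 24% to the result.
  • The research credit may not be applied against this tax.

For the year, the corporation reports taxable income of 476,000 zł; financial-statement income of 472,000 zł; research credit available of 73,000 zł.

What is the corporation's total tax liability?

95,520 zł

Alternative minimum tax:
  Base (financial-statement income): 472,000 zł
  Less exemption 74,000 zł → base 398,000 zł
  398,000 zł × 24% = 95,520 zł

Regular income tax:
  13,000 zł × 6% = 780 zł
  110,000 zł × 18% = 19,800 zł
  353,000 zł × 24% = 84,720 zł
  → 105,300 zł
  Less research credit 73,000 zł → 32,300 zł

95,520 zł > 32,300 zł, so the alternative minimum tax is the binding amount.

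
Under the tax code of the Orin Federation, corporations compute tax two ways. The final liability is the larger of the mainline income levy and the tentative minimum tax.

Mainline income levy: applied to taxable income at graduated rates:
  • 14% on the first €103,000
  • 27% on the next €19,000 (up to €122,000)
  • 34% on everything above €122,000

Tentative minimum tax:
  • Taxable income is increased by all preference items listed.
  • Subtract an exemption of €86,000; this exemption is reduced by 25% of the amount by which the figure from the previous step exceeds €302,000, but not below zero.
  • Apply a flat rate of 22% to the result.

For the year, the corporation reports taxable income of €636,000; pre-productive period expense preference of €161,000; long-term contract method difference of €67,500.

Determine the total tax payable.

Mainline income levy:
  €103,000 × 14% = €14,420
  €19,000 × 27% = €5,130
  €514,000 × 34% = €174,760
  → €194,310

Tentative minimum tax:
  Adjusted income: €636,000 + €161,000 + €67,500 = €864,500
  Exemption: 25% × (€864,500 − €302,000) = €140,625 ≥ €86,000, so the exemption is fully phased out
  Base: €864,500 − €0 = €864,500
  €864,500 × 22% = €190,190

€194,310 > €190,190, so the mainline income levy governs.

€194,310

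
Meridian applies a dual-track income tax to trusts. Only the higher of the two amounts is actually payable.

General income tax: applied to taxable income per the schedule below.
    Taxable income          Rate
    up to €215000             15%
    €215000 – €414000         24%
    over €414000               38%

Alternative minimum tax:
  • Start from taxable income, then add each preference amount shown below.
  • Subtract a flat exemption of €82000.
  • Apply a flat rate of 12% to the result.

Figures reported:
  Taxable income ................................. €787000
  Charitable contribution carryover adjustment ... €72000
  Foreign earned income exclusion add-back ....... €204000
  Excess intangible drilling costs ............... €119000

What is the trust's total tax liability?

Alternative minimum tax:
  Adjusted income: €787000 + €72000 + €204000 + €119000 = €1182000
  Less exemption €82000 → base €1100000
  €1100000 × 12% = €132000

General income tax:
  €215000 × 15% = €32250
  €199000 × 24% = €47760
  €373000 × 38% = €141740
  → €221750

€221750 > €132000, so the general income tax governs.

€221750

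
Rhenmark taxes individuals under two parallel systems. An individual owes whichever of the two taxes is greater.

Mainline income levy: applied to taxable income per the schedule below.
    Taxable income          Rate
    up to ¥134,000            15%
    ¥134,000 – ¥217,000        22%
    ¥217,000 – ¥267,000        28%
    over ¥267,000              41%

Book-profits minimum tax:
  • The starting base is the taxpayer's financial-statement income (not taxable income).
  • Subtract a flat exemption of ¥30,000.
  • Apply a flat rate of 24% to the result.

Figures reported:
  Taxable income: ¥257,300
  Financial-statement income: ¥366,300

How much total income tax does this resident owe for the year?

¥80,712

Mainline income levy:
  ¥134,000 × 15% = ¥20,100
  ¥83,000 × 22% = ¥18,260
  ¥40,300 × 28% = ¥11,284
  → ¥49,644

Book-profits minimum tax:
  Base (financial-statement income): ¥366,300
  Less exemption ¥30,000 → base ¥336,300
  ¥336,300 × 24% = ¥80,712

¥80,712 > ¥49,644, so the book-profits minimum tax is the binding amount.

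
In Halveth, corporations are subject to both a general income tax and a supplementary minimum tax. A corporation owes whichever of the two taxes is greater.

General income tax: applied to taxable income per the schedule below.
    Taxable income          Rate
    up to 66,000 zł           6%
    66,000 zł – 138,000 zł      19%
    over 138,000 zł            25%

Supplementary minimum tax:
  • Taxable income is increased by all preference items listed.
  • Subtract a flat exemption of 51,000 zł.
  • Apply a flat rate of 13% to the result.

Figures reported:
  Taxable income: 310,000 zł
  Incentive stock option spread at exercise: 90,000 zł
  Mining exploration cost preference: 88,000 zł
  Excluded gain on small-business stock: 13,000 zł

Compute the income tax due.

60,640 zł

General income tax:
  66,000 zł × 6% = 3,960 zł
  72,000 zł × 19% = 13,680 zł
  172,000 zł × 25% = 43,000 zł
  → 60,640 zł

Supplementary minimum tax:
  Adjusted income: 310,000 zł + 90,000 zł + 88,000 zł + 13,000 zł = 501,000 zł
  Less exemption 51,000 zł → base 450,000 zł
  450,000 zł × 13% = 58,500 zł

60,640 zł > 58,500 zł, so the general income tax governs.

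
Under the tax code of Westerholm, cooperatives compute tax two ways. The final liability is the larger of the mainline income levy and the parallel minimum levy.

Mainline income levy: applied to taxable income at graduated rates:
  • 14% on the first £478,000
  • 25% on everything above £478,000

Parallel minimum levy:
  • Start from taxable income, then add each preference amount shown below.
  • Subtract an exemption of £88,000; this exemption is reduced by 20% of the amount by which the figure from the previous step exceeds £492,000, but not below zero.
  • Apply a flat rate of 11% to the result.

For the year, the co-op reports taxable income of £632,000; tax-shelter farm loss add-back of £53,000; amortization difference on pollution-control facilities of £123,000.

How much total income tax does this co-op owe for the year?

£105,420

Mainline income levy:
  £478,000 × 14% = £66,920
  £154,000 × 25% = £38,500
  → £105,420

Parallel minimum levy:
  Adjusted income: £632,000 + £53,000 + £123,000 = £808,000
  Exemption: £88,000 − 20% × (£808,000 − £492,000) = £88,000 − £63,200 = £24,800
  Base: £808,000 − £24,800 = £783,200
  £783,200 × 11% = £86,152

£105,420 > £86,152, so the mainline income levy governs.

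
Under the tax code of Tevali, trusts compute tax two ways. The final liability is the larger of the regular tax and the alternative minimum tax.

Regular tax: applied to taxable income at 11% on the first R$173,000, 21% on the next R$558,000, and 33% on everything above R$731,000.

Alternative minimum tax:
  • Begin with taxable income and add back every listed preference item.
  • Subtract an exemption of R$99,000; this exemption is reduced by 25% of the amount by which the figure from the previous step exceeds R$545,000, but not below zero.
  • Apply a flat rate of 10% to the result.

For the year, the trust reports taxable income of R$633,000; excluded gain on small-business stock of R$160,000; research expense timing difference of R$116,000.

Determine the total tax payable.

R$115,630

Alternative minimum tax:
  Adjusted income: R$633,000 + R$160,000 + R$116,000 = R$909,000
  Exemption: R$99,000 − 25% × (R$909,000 − R$545,000) = R$99,000 − R$91,000 = R$8,000
  Base: R$909,000 − R$8,000 = R$901,000
  R$901,000 × 10% = R$90,100

Regular tax:
  R$173,000 × 11% = R$19,030
  R$460,000 × 21% = R$96,600
  → R$115,630

R$115,630 > R$90,100, so the regular tax governs.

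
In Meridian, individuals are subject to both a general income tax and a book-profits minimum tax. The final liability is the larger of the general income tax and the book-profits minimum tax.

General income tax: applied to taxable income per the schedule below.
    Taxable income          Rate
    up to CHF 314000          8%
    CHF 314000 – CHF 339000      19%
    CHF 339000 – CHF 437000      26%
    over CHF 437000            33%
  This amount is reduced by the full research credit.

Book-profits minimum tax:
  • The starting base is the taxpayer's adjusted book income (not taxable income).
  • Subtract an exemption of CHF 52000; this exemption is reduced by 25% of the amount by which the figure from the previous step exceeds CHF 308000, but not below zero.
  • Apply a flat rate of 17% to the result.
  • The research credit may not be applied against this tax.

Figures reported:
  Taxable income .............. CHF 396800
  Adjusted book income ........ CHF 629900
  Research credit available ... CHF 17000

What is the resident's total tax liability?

CHF 107083

Book-profits minimum tax:
  Base (adjusted book income): CHF 629900
  Exemption: 25% × (CHF 629900 − CHF 308000) = CHF 80475 ≥ CHF 52000, so the exemption is fully phased out
  Base: CHF 629900 − CHF 0 = CHF 629900
  CHF 629900 × 17% = CHF 107083

General income tax:
  CHF 314000 × 8% = CHF 25120
  CHF 25000 × 19% = CHF 4750
  CHF 57800 × 26% = CHF 15028
  → CHF 44898
  Less research credit CHF 17000 → CHF 27898

CHF 107083 > CHF 27898, so the book-profits minimum tax is the binding amount.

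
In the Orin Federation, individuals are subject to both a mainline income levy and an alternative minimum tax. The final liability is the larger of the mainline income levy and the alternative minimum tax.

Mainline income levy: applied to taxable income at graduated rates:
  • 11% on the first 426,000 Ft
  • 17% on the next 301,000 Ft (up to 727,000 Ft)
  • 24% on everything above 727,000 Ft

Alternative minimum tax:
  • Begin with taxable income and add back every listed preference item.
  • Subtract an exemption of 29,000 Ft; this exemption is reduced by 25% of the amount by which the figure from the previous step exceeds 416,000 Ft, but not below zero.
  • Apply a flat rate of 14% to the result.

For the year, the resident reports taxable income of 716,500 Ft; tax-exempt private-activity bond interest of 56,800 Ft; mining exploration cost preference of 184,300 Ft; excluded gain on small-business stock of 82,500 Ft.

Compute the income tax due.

Alternative minimum tax:
  Adjusted income: 716,500 Ft + 56,800 Ft + 184,300 Ft + 82,500 Ft = 1,040,100 Ft
  Exemption: 25% × (1,040,100 Ft − 416,000 Ft) = 156,025 Ft ≥ 29,000 Ft, so the exemption is fully phased out
  Base: 1,040,100 Ft − 0 Ft = 1,040,100 Ft
  1,040,100 Ft × 14% = 145,614 Ft

Mainline income levy:
  426,000 Ft × 11% = 46,860 Ft
  290,500 Ft × 17% = 49,385 Ft
  → 96,245 Ft

145,614 Ft > 96,245 Ft, so the alternative minimum tax is the binding amount.

145,614 Ft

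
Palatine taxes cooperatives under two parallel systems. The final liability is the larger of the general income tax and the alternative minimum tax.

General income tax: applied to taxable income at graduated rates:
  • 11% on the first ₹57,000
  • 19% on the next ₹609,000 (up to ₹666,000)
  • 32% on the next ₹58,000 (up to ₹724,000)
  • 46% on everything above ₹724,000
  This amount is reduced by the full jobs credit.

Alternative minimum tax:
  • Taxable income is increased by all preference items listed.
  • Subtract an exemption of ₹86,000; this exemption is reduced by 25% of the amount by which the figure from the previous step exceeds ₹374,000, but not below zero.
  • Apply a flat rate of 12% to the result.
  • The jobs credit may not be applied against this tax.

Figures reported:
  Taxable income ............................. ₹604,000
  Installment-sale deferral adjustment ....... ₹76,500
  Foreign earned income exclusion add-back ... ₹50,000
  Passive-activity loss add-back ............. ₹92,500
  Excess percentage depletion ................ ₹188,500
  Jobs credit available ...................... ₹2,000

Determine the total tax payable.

Alternative minimum tax:
  Adjusted income: ₹604,000 + ₹76,500 + ₹50,000 + ₹92,500 + ₹188,500 = ₹1,011,500
  Exemption: 25% × (₹1,011,500 − ₹374,000) = ₹159,375 ≥ ₹86,000, so the exemption is fully phased out
  Base: ₹1,011,500 − ₹0 = ₹1,011,500
  ₹1,011,500 × 12% = ₹121,380

General income tax:
  ₹57,000 × 11% = ₹6,270
  ₹547,000 × 19% = ₹103,930
  → ₹110,200
  Less jobs credit ₹2,000 → ₹108,200

₹121,380 > ₹108,200, so the alternative minimum tax is the binding amount.

₹121,380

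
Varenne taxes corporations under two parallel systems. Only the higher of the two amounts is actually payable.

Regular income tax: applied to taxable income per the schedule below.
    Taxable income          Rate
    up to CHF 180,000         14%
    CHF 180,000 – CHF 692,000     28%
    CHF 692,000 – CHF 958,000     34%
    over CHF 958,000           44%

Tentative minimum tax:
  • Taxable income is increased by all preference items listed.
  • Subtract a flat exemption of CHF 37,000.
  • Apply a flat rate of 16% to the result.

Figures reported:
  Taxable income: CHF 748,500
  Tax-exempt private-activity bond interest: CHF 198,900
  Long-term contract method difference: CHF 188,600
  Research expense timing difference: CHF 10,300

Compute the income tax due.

CHF 187,770

Tentative minimum tax:
  Adjusted income: CHF 748,500 + CHF 198,900 + CHF 188,600 + CHF 10,300 = CHF 1,146,300
  Less exemption CHF 37,000 → base CHF 1,109,300
  CHF 1,109,300 × 16% = CHF 177,488

Regular income tax:
  CHF 180,000 × 14% = CHF 25,200
  CHF 512,000 × 28% = CHF 143,360
  CHF 56,500 × 34% = CHF 19,210
  → CHF 187,770

CHF 187,770 > CHF 177,488, so the regular income tax governs.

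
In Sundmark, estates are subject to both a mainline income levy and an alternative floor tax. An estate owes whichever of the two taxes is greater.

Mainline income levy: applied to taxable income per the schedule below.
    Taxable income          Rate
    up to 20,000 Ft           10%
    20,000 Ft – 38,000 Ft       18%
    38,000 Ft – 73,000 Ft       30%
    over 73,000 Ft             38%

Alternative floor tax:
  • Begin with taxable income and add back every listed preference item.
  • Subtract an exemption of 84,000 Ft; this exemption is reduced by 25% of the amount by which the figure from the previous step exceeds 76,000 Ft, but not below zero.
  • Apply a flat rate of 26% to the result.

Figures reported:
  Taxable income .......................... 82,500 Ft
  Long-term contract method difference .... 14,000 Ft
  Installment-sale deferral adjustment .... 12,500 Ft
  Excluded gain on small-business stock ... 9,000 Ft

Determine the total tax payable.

19,350 Ft

Mainline income levy:
  20,000 Ft × 10% = 2,000 Ft
  18,000 Ft × 18% = 3,240 Ft
  35,000 Ft × 30% = 10,500 Ft
  9,500 Ft × 38% = 3,610 Ft
  → 19,350 Ft

Alternative floor tax:
  Adjusted income: 82,500 Ft + 14,000 Ft + 12,500 Ft + 9,000 Ft = 118,000 Ft
  Exemption: 84,000 Ft − 25% × (118,000 Ft − 76,000 Ft) = 84,000 Ft − 10,500 Ft = 73,500 Ft
  Base: 118,000 Ft − 73,500 Ft = 44,500 Ft
  44,500 Ft × 26% = 11,570 Ft

19,350 Ft > 11,570 Ft, so the mainline income levy governs.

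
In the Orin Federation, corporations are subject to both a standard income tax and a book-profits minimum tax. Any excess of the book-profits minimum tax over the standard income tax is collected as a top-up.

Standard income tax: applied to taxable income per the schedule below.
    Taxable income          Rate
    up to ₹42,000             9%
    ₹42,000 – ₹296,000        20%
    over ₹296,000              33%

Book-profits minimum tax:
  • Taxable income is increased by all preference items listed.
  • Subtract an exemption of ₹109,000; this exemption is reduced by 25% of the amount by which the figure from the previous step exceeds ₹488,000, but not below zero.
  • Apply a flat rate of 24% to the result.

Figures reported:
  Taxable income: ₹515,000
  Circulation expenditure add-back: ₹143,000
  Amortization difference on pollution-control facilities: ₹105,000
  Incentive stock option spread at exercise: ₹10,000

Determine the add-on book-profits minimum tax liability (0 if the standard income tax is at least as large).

Standard income tax:
  ₹42,000 × 9% = ₹3,780
  ₹254,000 × 20% = ₹50,800
  ₹219,000 × 33% = ₹72,270
  → ₹126,850

Book-profits minimum tax:
  Adjusted income: ₹515,000 + ₹143,000 + ₹105,000 + ₹10,000 = ₹773,000
  Exemption: ₹109,000 − 25% × (₹773,000 − ₹488,000) = ₹109,000 − ₹71,250 = ₹37,750
  Base: ₹773,000 − ₹37,750 = ₹735,250
  ₹735,250 × 24% = ₹176,460

Excess of book-profits minimum tax over standard income tax: ₹176,460 − ₹126,850 = ₹49,610.

₹49,610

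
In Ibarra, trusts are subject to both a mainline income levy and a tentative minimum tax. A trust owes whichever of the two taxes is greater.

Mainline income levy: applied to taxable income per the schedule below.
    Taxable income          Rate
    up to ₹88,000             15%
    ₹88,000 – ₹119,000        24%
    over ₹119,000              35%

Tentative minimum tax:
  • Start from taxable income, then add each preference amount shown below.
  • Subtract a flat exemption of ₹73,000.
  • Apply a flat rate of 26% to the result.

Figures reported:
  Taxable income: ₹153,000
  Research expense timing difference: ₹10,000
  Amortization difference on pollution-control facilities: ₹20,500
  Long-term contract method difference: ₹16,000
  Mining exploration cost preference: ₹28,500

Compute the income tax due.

Tentative minimum tax:
  Adjusted income: ₹153,000 + ₹10,000 + ₹20,500 + ₹16,000 + ₹28,500 = ₹228,000
  Less exemption ₹73,000 → base ₹155,000
  ₹155,000 × 26% = ₹40,300

Mainline income levy:
  ₹88,000 × 15% = ₹13,200
  ₹31,000 × 24% = ₹7,440
  ₹34,000 × 35% = ₹11,900
  → ₹32,540

₹40,300 > ₹32,540, so the tentative minimum tax is the binding amount.

₹40,300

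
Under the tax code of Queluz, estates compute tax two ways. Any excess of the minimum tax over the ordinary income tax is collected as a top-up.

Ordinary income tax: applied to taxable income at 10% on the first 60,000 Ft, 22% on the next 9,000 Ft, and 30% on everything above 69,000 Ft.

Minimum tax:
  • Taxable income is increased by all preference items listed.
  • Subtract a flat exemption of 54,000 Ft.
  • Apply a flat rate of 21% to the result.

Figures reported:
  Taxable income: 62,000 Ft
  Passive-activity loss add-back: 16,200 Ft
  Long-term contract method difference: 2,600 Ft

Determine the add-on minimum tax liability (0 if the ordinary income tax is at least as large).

Minimum tax:
  Adjusted income: 62,000 Ft + 16,200 Ft + 2,600 Ft = 80,800 Ft
  Less exemption 54,000 Ft → base 26,800 Ft
  26,800 Ft × 21% = 5,628 Ft

Ordinary income tax:
  60,000 Ft × 10% = 6,000 Ft
  2,000 Ft × 22% = 440 Ft
  → 6,440 Ft

5,628 Ft ≤ 6,440 Ft, so no add-on is due.

0 Ft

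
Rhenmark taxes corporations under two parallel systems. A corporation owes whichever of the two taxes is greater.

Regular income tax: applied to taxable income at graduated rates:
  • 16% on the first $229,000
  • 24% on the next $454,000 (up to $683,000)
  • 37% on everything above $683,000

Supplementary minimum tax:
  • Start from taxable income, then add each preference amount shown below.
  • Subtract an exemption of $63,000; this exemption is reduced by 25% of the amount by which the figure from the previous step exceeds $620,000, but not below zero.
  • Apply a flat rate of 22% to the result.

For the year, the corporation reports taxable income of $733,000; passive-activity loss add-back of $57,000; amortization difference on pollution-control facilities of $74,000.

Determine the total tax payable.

Supplementary minimum tax:
  Adjusted income: $733,000 + $57,000 + $74,000 = $864,000
  Exemption: $63,000 − 25% × ($864,000 − $620,000) = $63,000 − $61,000 = $2,000
  Base: $864,000 − $2,000 = $862,000
  $862,000 × 22% = $189,640

Regular income tax:
  $229,000 × 16% = $36,640
  $454,000 × 24% = $108,960
  $50,000 × 37% = $18,500
  → $164,100

$189,640 > $164,100, so the supplementary minimum tax is the binding amount.

$189,640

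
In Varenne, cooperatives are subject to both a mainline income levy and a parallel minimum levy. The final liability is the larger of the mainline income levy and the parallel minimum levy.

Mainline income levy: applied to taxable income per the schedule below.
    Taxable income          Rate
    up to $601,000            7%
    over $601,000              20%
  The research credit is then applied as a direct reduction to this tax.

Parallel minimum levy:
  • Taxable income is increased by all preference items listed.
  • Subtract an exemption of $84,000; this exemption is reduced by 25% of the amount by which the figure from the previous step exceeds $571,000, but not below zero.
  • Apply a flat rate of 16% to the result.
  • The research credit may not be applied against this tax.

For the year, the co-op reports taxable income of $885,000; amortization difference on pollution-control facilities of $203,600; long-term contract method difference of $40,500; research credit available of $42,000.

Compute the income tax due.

$180,656

Mainline income levy:
  $601,000 × 7% = $42,070
  $284,000 × 20% = $56,800
  → $98,870
  Less research credit $42,000 → $56,870

Parallel minimum levy:
  Adjusted income: $885,000 + $203,600 + $40,500 = $1,129,100
  Exemption: 25% × ($1,129,100 − $571,000) = $139,525 ≥ $84,000, so the exemption is fully phased out
  Base: $1,129,100 − $0 = $1,129,100
  $1,129,100 × 16% = $180,656

$180,656 > $56,870, so the parallel minimum levy is the binding amount.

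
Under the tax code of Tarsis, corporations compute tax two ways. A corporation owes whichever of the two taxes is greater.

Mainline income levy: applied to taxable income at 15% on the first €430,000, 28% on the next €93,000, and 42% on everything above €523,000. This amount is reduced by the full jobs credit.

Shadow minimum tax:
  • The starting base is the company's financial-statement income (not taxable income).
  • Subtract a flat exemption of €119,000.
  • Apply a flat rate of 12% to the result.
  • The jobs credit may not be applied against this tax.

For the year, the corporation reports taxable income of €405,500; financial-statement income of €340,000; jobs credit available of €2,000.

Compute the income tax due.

Mainline income levy:
  €405,500 × 15% = €60,825
  Less jobs credit €2,000 → €58,825

Shadow minimum tax:
  Base (financial-statement income): €340,000
  Less exemption €119,000 → base €221,000
  €221,000 × 12% = €26,520

€58,825 > €26,520, so the mainline income levy governs.

€58,825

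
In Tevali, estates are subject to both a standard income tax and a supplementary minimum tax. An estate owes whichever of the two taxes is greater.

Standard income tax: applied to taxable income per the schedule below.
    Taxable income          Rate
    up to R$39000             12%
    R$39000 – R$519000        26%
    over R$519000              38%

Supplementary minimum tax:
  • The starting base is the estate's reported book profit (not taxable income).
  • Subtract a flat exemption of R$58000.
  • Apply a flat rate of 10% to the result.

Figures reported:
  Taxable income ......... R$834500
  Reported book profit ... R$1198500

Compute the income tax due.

Standard income tax:
  R$39000 × 12% = R$4680
  R$480000 × 26% = R$124800
  R$315500 × 38% = R$119890
  → R$249370

Supplementary minimum tax:
  Base (reported book profit): R$1198500
  Less exemption R$58000 → base R$1140500
  R$1140500 × 10% = R$114050

R$249370 > R$114050, so the standard income tax governs.

R$249370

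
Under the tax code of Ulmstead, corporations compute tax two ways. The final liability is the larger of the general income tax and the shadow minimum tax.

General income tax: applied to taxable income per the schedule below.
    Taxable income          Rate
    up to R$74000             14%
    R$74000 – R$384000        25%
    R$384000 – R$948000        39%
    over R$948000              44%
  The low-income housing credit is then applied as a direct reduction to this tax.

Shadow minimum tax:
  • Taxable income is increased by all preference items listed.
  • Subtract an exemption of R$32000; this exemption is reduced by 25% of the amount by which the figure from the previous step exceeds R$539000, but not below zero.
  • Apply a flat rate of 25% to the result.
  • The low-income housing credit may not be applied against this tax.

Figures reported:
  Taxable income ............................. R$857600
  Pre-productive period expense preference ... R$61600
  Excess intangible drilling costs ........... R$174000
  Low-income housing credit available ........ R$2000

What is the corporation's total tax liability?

R$273300

General income tax:
  R$74000 × 14% = R$10360
  R$310000 × 25% = R$77500
  R$473600 × 39% = R$184704
  → R$272564
  Less low-income housing credit R$2000 → R$270564

Shadow minimum tax:
  Adjusted income: R$857600 + R$61600 + R$174000 = R$1093200
  Exemption: 25% × (R$1093200 − R$539000) = R$138550 ≥ R$32000, so the exemption is fully phased out
  Base: R$1093200 − R$0 = R$1093200
  R$1093200 × 25% = R$273300

R$273300 > R$270564, so the shadow minimum tax is the binding amount.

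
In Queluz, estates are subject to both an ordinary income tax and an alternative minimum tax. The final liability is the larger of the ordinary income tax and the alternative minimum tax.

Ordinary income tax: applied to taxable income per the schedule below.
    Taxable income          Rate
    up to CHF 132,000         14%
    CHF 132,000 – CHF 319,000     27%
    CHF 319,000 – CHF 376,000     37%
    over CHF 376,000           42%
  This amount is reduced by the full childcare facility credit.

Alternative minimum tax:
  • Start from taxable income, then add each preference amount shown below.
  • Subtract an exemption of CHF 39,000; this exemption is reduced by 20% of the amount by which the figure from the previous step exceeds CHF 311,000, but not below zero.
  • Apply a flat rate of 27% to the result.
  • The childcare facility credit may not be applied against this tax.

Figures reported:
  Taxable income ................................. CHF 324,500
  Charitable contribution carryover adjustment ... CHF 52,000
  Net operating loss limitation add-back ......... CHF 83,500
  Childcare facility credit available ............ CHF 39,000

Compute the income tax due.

CHF 121,716

Ordinary income tax:
  CHF 132,000 × 14% = CHF 18,480
  CHF 187,000 × 27% = CHF 50,490
  CHF 5,500 × 37% = CHF 2,035
  → CHF 71,005
  Less childcare facility credit CHF 39,000 → CHF 32,005

Alternative minimum tax:
  Adjusted income: CHF 324,500 + CHF 52,000 + CHF 83,500 = CHF 460,000
  Exemption: CHF 39,000 − 20% × (CHF 460,000 − CHF 311,000) = CHF 39,000 − CHF 29,800 = CHF 9,200
  Base: CHF 460,000 − CHF 9,200 = CHF 450,800
  CHF 450,800 × 27% = CHF 121,716

CHF 121,716 > CHF 32,005, so the alternative minimum tax is the binding amount.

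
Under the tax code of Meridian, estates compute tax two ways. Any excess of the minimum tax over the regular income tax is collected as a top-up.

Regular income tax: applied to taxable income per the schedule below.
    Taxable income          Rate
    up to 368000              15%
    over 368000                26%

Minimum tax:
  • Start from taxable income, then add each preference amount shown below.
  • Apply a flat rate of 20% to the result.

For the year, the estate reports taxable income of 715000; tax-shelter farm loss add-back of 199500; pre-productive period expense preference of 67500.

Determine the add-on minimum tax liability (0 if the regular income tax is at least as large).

50980

Regular income tax:
  368000 × 15% = 55200
  347000 × 26% = 90220
  → 145420

Minimum tax:
  Adjusted income: 715000 + 199500 + 67500 = 982000
  982000 × 20% = 196400

Excess of minimum tax over regular income tax: 196400 − 145420 = 50980.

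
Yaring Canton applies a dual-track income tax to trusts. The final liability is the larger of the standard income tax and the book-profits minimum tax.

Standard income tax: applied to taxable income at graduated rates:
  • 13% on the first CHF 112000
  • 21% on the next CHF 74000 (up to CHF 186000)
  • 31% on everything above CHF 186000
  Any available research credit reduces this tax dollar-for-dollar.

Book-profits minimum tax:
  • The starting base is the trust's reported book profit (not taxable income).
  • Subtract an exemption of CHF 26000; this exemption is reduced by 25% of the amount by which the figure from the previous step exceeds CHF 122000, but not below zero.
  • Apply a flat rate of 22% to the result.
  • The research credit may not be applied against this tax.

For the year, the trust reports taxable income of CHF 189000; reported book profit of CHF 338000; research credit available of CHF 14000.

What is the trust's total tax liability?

Standard income tax:
  CHF 112000 × 13% = CHF 14560
  CHF 74000 × 21% = CHF 15540
  CHF 3000 × 31% = CHF 930
  → CHF 31030
  Less research credit CHF 14000 → CHF 17030

Book-profits minimum tax:
  Base (reported book profit): CHF 338000
  Exemption: 25% × (CHF 338000 − CHF 122000) = CHF 54000 ≥ CHF 26000, so the exemption is fully phased out
  Base: CHF 338000 − CHF 0 = CHF 338000
  CHF 338000 × 22% = CHF 74360

CHF 74360 > CHF 17030, so the book-profits minimum tax is the binding amount.

CHF 74360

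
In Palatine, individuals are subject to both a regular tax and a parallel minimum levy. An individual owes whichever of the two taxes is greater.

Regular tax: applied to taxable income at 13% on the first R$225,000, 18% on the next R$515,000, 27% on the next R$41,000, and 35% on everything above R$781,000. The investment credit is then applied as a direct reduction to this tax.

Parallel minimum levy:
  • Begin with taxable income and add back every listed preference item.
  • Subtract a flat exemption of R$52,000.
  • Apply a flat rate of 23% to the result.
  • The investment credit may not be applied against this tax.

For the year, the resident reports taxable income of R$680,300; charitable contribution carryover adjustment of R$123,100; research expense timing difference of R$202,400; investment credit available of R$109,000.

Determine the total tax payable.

R$219,374

Regular tax:
  R$225,000 × 13% = R$29,250
  R$455,300 × 18% = R$81,954
  → R$111,204
  Less investment credit R$109,000 → R$2,204

Parallel minimum levy:
  Adjusted income: R$680,300 + R$123,100 + R$202,400 = R$1,005,800
  Less exemption R$52,000 → base R$953,800
  R$953,800 × 23% = R$219,374

R$219,374 > R$2,204, so the parallel minimum levy is the binding amount.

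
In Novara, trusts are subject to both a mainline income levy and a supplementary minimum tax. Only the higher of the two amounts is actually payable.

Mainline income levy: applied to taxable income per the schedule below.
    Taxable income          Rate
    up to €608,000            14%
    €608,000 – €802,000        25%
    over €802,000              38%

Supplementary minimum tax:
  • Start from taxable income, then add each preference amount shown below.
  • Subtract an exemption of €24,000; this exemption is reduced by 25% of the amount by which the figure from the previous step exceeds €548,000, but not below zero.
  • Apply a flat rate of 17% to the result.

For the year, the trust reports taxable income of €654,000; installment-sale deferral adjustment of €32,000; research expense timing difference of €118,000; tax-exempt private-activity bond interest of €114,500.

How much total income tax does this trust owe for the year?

€156,145

Mainline income levy:
  €608,000 × 14% = €85,120
  €46,000 × 25% = €11,500
  → €96,620

Supplementary minimum tax:
  Adjusted income: €654,000 + €32,000 + €118,000 + €114,500 = €918,500
  Exemption: 25% × (€918,500 − €548,000) = €92,625 ≥ €24,000, so the exemption is fully phased out
  Base: €918,500 − €0 = €918,500
  €918,500 × 17% = €156,145

€156,145 > €96,620, so the supplementary minimum tax is the binding amount.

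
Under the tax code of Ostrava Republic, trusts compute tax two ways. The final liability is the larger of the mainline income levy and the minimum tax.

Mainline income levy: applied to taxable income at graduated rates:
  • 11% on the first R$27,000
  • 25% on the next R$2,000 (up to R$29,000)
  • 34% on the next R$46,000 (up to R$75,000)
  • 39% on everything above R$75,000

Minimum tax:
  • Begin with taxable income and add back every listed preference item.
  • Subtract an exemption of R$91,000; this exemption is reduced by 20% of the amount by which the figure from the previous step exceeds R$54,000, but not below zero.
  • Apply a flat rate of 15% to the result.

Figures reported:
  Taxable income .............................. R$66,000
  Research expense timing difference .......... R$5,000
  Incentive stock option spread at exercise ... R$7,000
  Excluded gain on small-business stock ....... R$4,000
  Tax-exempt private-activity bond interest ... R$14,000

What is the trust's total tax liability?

R$16,050

Mainline income levy:
  R$27,000 × 11% = R$2,970
  R$2,000 × 25% = R$500
  R$37,000 × 34% = R$12,580
  → R$16,050

Minimum tax:
  Adjusted income: R$66,000 + R$5,000 + R$7,000 + R$4,000 + R$14,000 = R$96,000
  Exemption: R$91,000 − 20% × (R$96,000 − R$54,000) = R$91,000 − R$8,400 = R$82,600
  Base: R$96,000 − R$82,600 = R$13,400
  R$13,400 × 15% = R$2,010

R$16,050 > R$2,010, so the mainline income levy governs.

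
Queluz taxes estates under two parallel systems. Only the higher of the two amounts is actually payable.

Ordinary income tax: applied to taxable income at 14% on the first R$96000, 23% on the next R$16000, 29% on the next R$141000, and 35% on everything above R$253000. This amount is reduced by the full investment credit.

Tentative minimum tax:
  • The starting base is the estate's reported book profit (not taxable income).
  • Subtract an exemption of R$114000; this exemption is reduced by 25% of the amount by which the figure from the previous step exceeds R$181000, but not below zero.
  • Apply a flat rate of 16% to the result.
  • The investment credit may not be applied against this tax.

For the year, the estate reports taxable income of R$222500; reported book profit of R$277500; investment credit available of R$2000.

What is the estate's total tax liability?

R$47165

Tentative minimum tax:
  Base (reported book profit): R$277500
  Exemption: R$114000 − 25% × (R$277500 − R$181000) = R$114000 − R$24125 = R$89875
  Base: R$277500 − R$89875 = R$187625
  R$187625 × 16% = R$30020

Ordinary income tax:
  R$96000 × 14% = R$13440
  R$16000 × 23% = R$3680
  R$110500 × 29% = R$32045
  → R$49165
  Less investment credit R$2000 → R$47165

R$47165 > R$30020, so the ordinary income tax governs.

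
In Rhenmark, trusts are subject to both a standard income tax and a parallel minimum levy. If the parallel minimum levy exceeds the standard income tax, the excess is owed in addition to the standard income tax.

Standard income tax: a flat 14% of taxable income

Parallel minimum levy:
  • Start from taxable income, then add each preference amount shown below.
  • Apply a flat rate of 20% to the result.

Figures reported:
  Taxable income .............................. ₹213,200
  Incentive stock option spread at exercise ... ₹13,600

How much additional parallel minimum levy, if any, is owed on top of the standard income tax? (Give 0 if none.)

Parallel minimum levy:
  Adjusted income: ₹213,200 + ₹13,600 = ₹226,800
  ₹226,800 × 20% = ₹45,360

Standard income tax:
  ₹213,200 × 14% = ₹29,848

Excess of parallel minimum levy over standard income tax: ₹45,360 − ₹29,848 = ₹15,512.

₹15,512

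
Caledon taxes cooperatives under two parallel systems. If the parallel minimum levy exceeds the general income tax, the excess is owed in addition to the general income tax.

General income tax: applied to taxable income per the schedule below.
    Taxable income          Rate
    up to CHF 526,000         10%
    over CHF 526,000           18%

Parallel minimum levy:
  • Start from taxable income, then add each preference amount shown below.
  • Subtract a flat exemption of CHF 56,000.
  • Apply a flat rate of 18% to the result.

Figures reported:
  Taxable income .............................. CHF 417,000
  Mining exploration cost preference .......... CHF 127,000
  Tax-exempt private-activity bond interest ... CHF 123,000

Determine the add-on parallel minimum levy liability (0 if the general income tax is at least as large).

CHF 68,280

General income tax:
  CHF 417,000 × 10% = CHF 41,700

Parallel minimum levy:
  Adjusted income: CHF 417,000 + CHF 127,000 + CHF 123,000 = CHF 667,000
  Less exemption CHF 56,000 → base CHF 611,000
  CHF 611,000 × 18% = CHF 109,980

Excess of parallel minimum levy over general income tax: CHF 109,980 − CHF 41,700 = CHF 68,280.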